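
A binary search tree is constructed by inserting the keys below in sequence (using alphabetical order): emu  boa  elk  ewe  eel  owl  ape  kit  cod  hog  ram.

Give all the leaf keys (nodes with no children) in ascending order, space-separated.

ape cod hog ram

Insert emu: tree is empty, so emu becomes the root.
Insert boa: boa < emu → go left. Place as left child of emu.
Insert elk: elk < emu → go left; elk > boa → go right. Place as right child of boa.
Insert ewe: ewe > emu → go right. Place as right child of emu.
Insert eel: eel < emu → go left; eel > boa → go right; eel < elk → go left. Place as left child of elk.
Insert owl: owl > emu → go right; owl > ewe → go right. Place as right child of ewe.
Insert ape: ape < emu → go left; ape < boa → go left. Place as left child of boa.
Insert kit: kit > emu → go right; kit > ewe → go right; kit < owl → go left. Place as left child of owl.
Insert cod: cod < emu → go left; cod > boa → go right; cod < elk → go left; cod < eel → go left. Place as left child of eel.
Insert hog: hog > emu → go right; hog > ewe → go right; hog < owl → go left; hog < kit → go left. Place as left child of kit.
Insert ram: ram > emu → go right; ram > ewe → go right; ram > owl → go right. Place as right child of owl.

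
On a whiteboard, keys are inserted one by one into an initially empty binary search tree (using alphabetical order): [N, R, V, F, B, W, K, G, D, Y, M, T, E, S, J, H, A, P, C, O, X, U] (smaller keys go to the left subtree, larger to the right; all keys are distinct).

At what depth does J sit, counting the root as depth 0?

Resulting structure (node: left, right):
  N: L=F, R=R
  R: L=P, R=V
  V: L=T, R=W
  F: L=B, R=K
  B: L=A, R=D
  W: L=–, R=Y
  K: L=G, R=M
  G: L=–, R=J
  D: L=C, R=E
  Y: L=X, R=–
  M: L=–, R=–
  T: L=S, R=U
  E: L=–, R=–
  S: L=–, R=–
  J: L=H, R=–
  H: L=–, R=–
  A: L=–, R=–
  P: L=O, R=–
  C: L=–, R=–
  O: L=–, R=–
  X: L=–, R=–
  U: L=–, R=–

Path to J: N → F → K → G → J, which is 4 edges.

4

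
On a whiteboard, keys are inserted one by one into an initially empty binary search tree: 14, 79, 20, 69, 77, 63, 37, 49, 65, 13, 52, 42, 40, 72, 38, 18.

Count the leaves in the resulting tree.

6

Insert 14: tree is empty, so 14 becomes the root.
Insert 79: 79 > 14 → go right. Place as right child of 14.
Insert 20: 20 > 14 → go right; 20 < 79 → go left. Place as left child of 79.
Insert 69: 69 > 14 → go right; 69 < 79 → go left; 69 > 20 → go right. Place as right child of 20.
Insert 77: 77 > 14 → go right; 77 < 79 → go left; 77 > 20 → go right; 77 > 69 → go right. Place as right child of 69.
Insert 63: 63 > 14 → go right; 63 < 79 → go left; 63 > 20 → go right; 63 < 69 → go left. Place as left child of 69.
Insert 37: 37 > 14 → go right; 37 < 79 → go left; 37 > 20 → go right; 37 < 69 → go left; 37 < 63 → go left. Place as left child of 63.
Insert 49: 49 > 14 → go right; 49 < 79 → go left; 49 > 20 → go right; 49 < 69 → go left; 49 < 63 → go left; 49 > 37 → go right. Place as right child of 37.
Insert 65: 65 > 14 → go right; 65 < 79 → go left; 65 > 20 → go right; 65 < 69 → go left; 65 > 63 → go right. Place as right child of 63.
Insert 13: 13 < 14 → go left. Place as left child of 14.
Insert 52: 52 > 14 → go right; 52 < 79 → go left; 52 > 20 → go right; 52 < 69 → go left; 52 < 63 → go left; 52 > 37 → go right; 52 > 49 → go right. Place as right child of 49.
Insert 42: 42 > 14 → go right; 42 < 79 → go left; 42 > 20 → go right; 42 < 69 → go left; 42 < 63 → go left; 42 > 37 → go right; 42 < 49 → go left. Place as left child of 49.
Insert 40: 40 > 14 → go right; 40 < 79 → go left; 40 > 20 → go right; 40 < 69 → go left; 40 < 63 → go left; 40 > 37 → go right; 40 < 49 → go left; 40 < 42 → go left. Place as left child of 42.
Insert 72: 72 > 14 → go right; 72 < 79 → go left; 72 > 20 → go right; 72 > 69 → go right; 72 < 77 → go left. Place as left child of 77.
Insert 38: 38 > 14 → go right; 38 < 79 → go left; 38 > 20 → go right; 38 < 69 → go left; 38 < 63 → go left; 38 > 37 → go right; 38 < 49 → go left; 38 < 42 → go left; 38 < 40 → go left. Place as left child of 40.
Insert 18: 18 > 14 → go right; 18 < 79 → go left; 18 < 20 → go left. Place as left child of 20.

Leaves: 13, 18, 38, 52, 65, 72 — 6 in total.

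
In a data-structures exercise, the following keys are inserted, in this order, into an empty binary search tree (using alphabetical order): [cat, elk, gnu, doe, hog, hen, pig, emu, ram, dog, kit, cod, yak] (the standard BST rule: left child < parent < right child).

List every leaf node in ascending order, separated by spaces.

cod dog emu hen kit yak

cat: root
elk: right child of cat (depth 1)
gnu: right child of elk (depth 2)
doe: left child of elk (depth 2)
hog: right child of gnu (depth 3)
hen: left child of hog (depth 4)
pig: right child of hog (depth 4)
emu: left child of gnu (depth 3)
ram: right child of pig (depth 5)
dog: right child of doe (depth 3)
kit: left child of pig (depth 5)
cod: left child of doe (depth 3)
yak: right child of ram (depth 6)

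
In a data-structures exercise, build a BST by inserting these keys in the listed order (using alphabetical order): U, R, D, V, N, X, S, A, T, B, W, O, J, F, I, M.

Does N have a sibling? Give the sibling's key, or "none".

Insert U: tree is empty, so U becomes the root.
Insert R: R < U → go left. Place as left child of U.
Insert D: D < U → go left; D < R → go left. Place as left child of R.
Insert V: V > U → go right. Place as right child of U.
Insert N: N < U → go left; N < R → go left; N > D → go right. Place as right child of D.
Insert X: X > U → go right; X > V → go right. Place as right child of V.
Insert S: S < U → go left; S > R → go right. Place as right child of R.
Insert A: A < U → go left; A < R → go left; A < D → go left. Place as left child of D.
Insert T: T < U → go left; T > R → go right; T > S → go right. Place as right child of S.
Insert B: B < U → go left; B < R → go left; B < D → go left; B > A → go right. Place as right child of A.
Insert W: W > U → go right; W > V → go right; W < X → go left. Place as left child of X.
Insert O: O < U → go left; O < R → go left; O > D → go right; O > N → go right. Place as right child of N.
Insert J: J < U → go left; J < R → go left; J > D → go right; J < N → go left. Place as left child of N.
Insert F: F < U → go left; F < R → go left; F > D → go right; F < N → go left; F < J → go left. Place as left child of J.
Insert I: I < U → go left; I < R → go left; I > D → go right; I < N → go left; I < J → go left; I > F → go right. Place as right child of F.
Insert M: M < U → go left; M < R → go left; M > D → go right; M < N → go left; M > J → go right. Place as right child of J.

N's parent is D; the other child of D is A.

A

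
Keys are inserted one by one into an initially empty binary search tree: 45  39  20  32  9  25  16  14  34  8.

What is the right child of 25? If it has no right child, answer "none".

none

45: root
39: left child of 45 (depth 1)
20: left child of 39 (depth 2)
32: right child of 20 (depth 3)
9: left child of 20 (depth 3)
25: left child of 32 (depth 4)
16: right child of 9 (depth 4)
14: left child of 16 (depth 5)
34: right child of 32 (depth 4)
8: left child of 9 (depth 4)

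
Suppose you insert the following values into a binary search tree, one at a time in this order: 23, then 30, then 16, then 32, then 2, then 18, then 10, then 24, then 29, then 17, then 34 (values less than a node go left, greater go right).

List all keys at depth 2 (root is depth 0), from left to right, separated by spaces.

Insert 23: tree is empty, so 23 becomes the root.
Insert 30: 30 > 23 → go right. Place as right child of 23.
Insert 16: 16 < 23 → go left. Place as left child of 23.
Insert 32: 32 > 23 → go right; 32 > 30 → go right. Place as right child of 30.
Insert 2: 2 < 23 → go left; 2 < 16 → go left. Place as left child of 16.
Insert 18: 18 < 23 → go left; 18 > 16 → go right. Place as right child of 16.
Insert 10: 10 < 23 → go left; 10 < 16 → go left; 10 > 2 → go right. Place as right child of 2.
Insert 24: 24 > 23 → go right; 24 < 30 → go left. Place as left child of 30.
Insert 29: 29 > 23 → go right; 29 < 30 → go left; 29 > 24 → go right. Place as right child of 24.
Insert 17: 17 < 23 → go left; 17 > 16 → go right; 17 < 18 → go left. Place as left child of 18.
Insert 34: 34 > 23 → go right; 34 > 30 → go right; 34 > 32 → go right. Place as right child of 32.

2 18 24 32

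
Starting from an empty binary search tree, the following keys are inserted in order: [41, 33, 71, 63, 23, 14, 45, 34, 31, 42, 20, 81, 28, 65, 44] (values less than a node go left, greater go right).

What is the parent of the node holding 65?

Insert 41: tree is empty, so 41 becomes the root.
Insert 33: 33 < 41 → go left. Place as left child of 41.
Insert 71: 71 > 41 → go right. Place as right child of 41.
Insert 63: 63 > 41 → go right; 63 < 71 → go left. Place as left child of 71.
Insert 23: 23 < 41 → go left; 23 < 33 → go left. Place as left child of 33.
Insert 14: 14 < 41 → go left; 14 < 33 → go left; 14 < 23 → go left. Place as left child of 23.
Insert 45: 45 > 41 → go right; 45 < 71 → go left; 45 < 63 → go left. Place as left child of 63.
Insert 34: 34 < 41 → go left; 34 > 33 → go right. Place as right child of 33.
Insert 31: 31 < 41 → go left; 31 < 33 → go left; 31 > 23 → go right. Place as right child of 23.
Insert 42: 42 > 41 → go right; 42 < 71 → go left; 42 < 63 → go left; 42 < 45 → go left. Place as left child of 45.
Insert 20: 20 < 41 → go left; 20 < 33 → go left; 20 < 23 → go left; 20 > 14 → go right. Place as right child of 14.
Insert 81: 81 > 41 → go right; 81 > 71 → go right. Place as right child of 71.
Insert 28: 28 < 41 → go left; 28 < 33 → go left; 28 > 23 → go right; 28 < 31 → go left. Place as left child of 31.
Insert 65: 65 > 41 → go right; 65 < 71 → go left; 65 > 63 → go right. Place as right child of 63.
Insert 44: 44 > 41 → go right; 44 < 71 → go left; 44 < 63 → go left; 44 < 45 → go left; 44 > 42 → go right. Place as right child of 42.

63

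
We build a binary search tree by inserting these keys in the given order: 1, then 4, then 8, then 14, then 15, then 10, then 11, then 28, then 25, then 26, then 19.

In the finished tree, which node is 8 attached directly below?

Insert 1: tree is empty, so 1 becomes the root.
Insert 4: 4 > 1 → go right. Place as right child of 1.
Insert 8: 8 > 1 → go right; 8 > 4 → go right. Place as right child of 4.
Insert 14: 14 > 1 → go right; 14 > 4 → go right; 14 > 8 → go right. Place as right child of 8.
Insert 15: 15 > 1 → go right; 15 > 4 → go right; 15 > 8 → go right; 15 > 14 → go right. Place as right child of 14.
Insert 10: 10 > 1 → go right; 10 > 4 → go right; 10 > 8 → go right; 10 < 14 → go left. Place as left child of 14.
Insert 11: 11 > 1 → go right; 11 > 4 → go right; 11 > 8 → go right; 11 < 14 → go left; 11 > 10 → go right. Place as right child of 10.
Insert 28: 28 > 1 → go right; 28 > 4 → go right; 28 > 8 → go right; 28 > 14 → go right; 28 > 15 → go right. Place as right child of 15.
Insert 25: 25 > 1 → go right; 25 > 4 → go right; 25 > 8 → go right; 25 > 14 → go right; 25 > 15 → go right; 25 < 28 → go left. Place as left child of 28.
Insert 26: 26 > 1 → go right; 26 > 4 → go right; 26 > 8 → go right; 26 > 14 → go right; 26 > 15 → go right; 26 < 28 → go left; 26 > 25 → go right. Place as right child of 25.
Insert 19: 19 > 1 → go right; 19 > 4 → go right; 19 > 8 → go right; 19 > 14 → go right; 19 > 15 → go right; 19 < 28 → go left; 19 < 25 → go left. Place as left child of 25.

4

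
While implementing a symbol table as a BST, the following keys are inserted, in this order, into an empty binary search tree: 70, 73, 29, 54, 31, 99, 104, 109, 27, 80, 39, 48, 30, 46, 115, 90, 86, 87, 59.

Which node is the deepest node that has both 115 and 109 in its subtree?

Resulting structure (node: left, right):
  70: L=29, R=73
  73: L=–, R=99
  29: L=27, R=54
  54: L=31, R=59
  31: L=30, R=39
  99: L=80, R=104
  104: L=–, R=109
  109: L=–, R=115
  27: L=–, R=–
  80: L=–, R=90
  39: L=–, R=48
  48: L=46, R=–
  30: L=–, R=–
  46: L=–, R=–
  115: L=–, R=–
  90: L=86, R=–
  86: L=–, R=87
  87: L=–, R=–
  59: L=–, R=–

Path to 115: 70 → 73 → 99 → 104 → 109 → 115
Path to 109: 70 → 73 → 99 → 104 → 109
109 lies on both paths and is an ancestor of the other node.

109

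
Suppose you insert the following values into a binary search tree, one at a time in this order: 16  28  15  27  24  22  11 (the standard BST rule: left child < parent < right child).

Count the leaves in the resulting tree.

Insert 16: tree is empty, so 16 becomes the root.
Insert 28: 28 > 16 → go right. Place as right child of 16.
Insert 15: 15 < 16 → go left. Place as left child of 16.
Insert 27: 27 > 16 → go right; 27 < 28 → go left. Place as left child of 28.
Insert 24: 24 > 16 → go right; 24 < 28 → go left; 24 < 27 → go left. Place as left child of 27.
Insert 22: 22 > 16 → go right; 22 < 28 → go left; 22 < 27 → go left; 22 < 24 → go left. Place as left child of 24.
Insert 11: 11 < 16 → go left; 11 < 15 → go left. Place as left child of 15.

Leaves: 11, 22 — 2 in total.

2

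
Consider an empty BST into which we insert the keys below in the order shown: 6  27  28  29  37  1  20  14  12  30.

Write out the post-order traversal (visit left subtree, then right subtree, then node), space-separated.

1 12 14 20 30 37 29 28 27 6

Insert 6: tree is empty, so 6 becomes the root.
Insert 27: 27 > 6 → go right. Place as right child of 6.
Insert 28: 28 > 6 → go right; 28 > 27 → go right. Place as right child of 27.
Insert 29: 29 > 6 → go right; 29 > 27 → go right; 29 > 28 → go right. Place as right child of 28.
Insert 37: 37 > 6 → go right; 37 > 27 → go right; 37 > 28 → go right; 37 > 29 → go right. Place as right child of 29.
Insert 1: 1 < 6 → go left. Place as left child of 6.
Insert 20: 20 > 6 → go right; 20 < 27 → go left. Place as left child of 27.
Insert 14: 14 > 6 → go right; 14 < 27 → go left; 14 < 20 → go left. Place as left child of 20.
Insert 12: 12 > 6 → go right; 12 < 27 → go left; 12 < 20 → go left; 12 < 14 → go left. Place as left child of 14.
Insert 30: 30 > 6 → go right; 30 > 27 → go right; 30 > 28 → go right; 30 > 29 → go right; 30 < 37 → go left. Place as left child of 37.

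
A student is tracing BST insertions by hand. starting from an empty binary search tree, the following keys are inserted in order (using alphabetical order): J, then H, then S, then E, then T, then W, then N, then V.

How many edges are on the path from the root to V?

4

Insert J: tree is empty, so J becomes the root.
Insert H: H < J → go left. Place as left child of J.
Insert S: S > J → go right. Place as right child of J.
Insert E: E < J → go left; E < H → go left. Place as left child of H.
Insert T: T > J → go right; T > S → go right. Place as right child of S.
Insert W: W > J → go right; W > S → go right; W > T → go right. Place as right child of T.
Insert N: N > J → go right; N < S → go left. Place as left child of S.
Insert V: V > J → go right; V > S → go right; V > T → go right; V < W → go left. Place as left child of W.

Path to V: J → S → T → W → V, which is 4 edges.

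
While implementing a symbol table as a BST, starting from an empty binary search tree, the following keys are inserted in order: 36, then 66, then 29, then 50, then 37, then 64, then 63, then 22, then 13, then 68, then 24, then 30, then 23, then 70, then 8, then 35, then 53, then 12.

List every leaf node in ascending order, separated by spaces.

12 23 35 37 53 70

36: root
66: right child of 36 (depth 1)
29: left child of 36 (depth 1)
50: left child of 66 (depth 2)
37: left child of 50 (depth 3)
64: right child of 50 (depth 3)
63: left child of 64 (depth 4)
22: left child of 29 (depth 2)
13: left child of 22 (depth 3)
68: right child of 66 (depth 2)
24: right child of 22 (depth 3)
30: right child of 29 (depth 2)
23: left child of 24 (depth 4)
70: right child of 68 (depth 3)
8: left child of 13 (depth 4)
35: right child of 30 (depth 3)
53: left child of 63 (depth 5)
12: right child of 8 (depth 5)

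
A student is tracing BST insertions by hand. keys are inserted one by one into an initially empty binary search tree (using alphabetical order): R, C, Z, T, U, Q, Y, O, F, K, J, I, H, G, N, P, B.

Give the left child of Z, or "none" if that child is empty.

T

R: root
C: left child of R (depth 1)
Z: right child of R (depth 1)
T: left child of Z (depth 2)
U: right child of T (depth 3)
Q: right child of C (depth 2)
Y: right child of U (depth 4)
O: left child of Q (depth 3)
F: left child of O (depth 4)
K: right child of F (depth 5)
J: left child of K (depth 6)
I: left child of J (depth 7)
H: left child of I (depth 8)
G: left child of H (depth 9)
N: right child of K (depth 6)
P: right child of O (depth 4)
B: left child of C (depth 2)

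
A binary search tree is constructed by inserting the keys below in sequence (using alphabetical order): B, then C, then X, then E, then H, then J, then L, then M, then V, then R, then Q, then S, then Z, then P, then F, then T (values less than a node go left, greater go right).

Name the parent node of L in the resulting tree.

J

B: root
C: right child of B (depth 1)
X: right child of C (depth 2)
E: left child of X (depth 3)
H: right child of E (depth 4)
J: right child of H (depth 5)
L: right child of J (depth 6)
M: right child of L (depth 7)
V: right child of M (depth 8)
R: left child of V (depth 9)
Q: left child of R (depth 10)
S: right child of R (depth 10)
Z: right child of X (depth 3)
P: left child of Q (depth 11)
F: left child of H (depth 5)
T: right child of S (depth 11)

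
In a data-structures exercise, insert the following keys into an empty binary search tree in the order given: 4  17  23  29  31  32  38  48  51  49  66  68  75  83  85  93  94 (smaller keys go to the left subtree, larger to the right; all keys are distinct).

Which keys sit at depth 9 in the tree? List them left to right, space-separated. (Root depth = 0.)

Insert 4: tree is empty, so 4 becomes the root.
Insert 17: 17 > 4 → go right. Place as right child of 4.
Insert 23: 23 > 4 → go right; 23 > 17 → go right. Place as right child of 17.
Insert 29: 29 > 4 → go right; 29 > 17 → go right; 29 > 23 → go right. Place as right child of 23.
Insert 31: 31 > 4 → go right; 31 > 17 → go right; 31 > 23 → go right; 31 > 29 → go right. Place as right child of 29.
Insert 32: 32 > 4 → go right; 32 > 17 → go right; 32 > 23 → go right; 32 > 29 → go right; 32 > 31 → go right. Place as right child of 31.
Insert 38: 38 > 4 → go right; 38 > 17 → go right; 38 > 23 → go right; 38 > 29 → go right; 38 > 31 → go right; 38 > 32 → go right. Place as right child of 32.
Insert 48: 48 > 4 → go right; 48 > 17 → go right; 48 > 23 → go right; 48 > 29 → go right; 48 > 31 → go right; 48 > 32 → go right; 48 > 38 → go right. Place as right child of 38.
Insert 51: 51 > 4 → go right; 51 > 17 → go right; 51 > 23 → go right; 51 > 29 → go right; 51 > 31 → go right; 51 > 32 → go right; 51 > 38 → go right; 51 > 48 → go right. Place as right child of 48.
Insert 49: 49 > 4 → go right; 49 > 17 → go right; 49 > 23 → go right; 49 > 29 → go right; 49 > 31 → go right; 49 > 32 → go right; 49 > 38 → go right; 49 > 48 → go right; 49 < 51 → go left. Place as left child of 51.
Insert 66: 66 > 4 → go right; 66 > 17 → go right; 66 > 23 → go right; 66 > 29 → go right; 66 > 31 → go right; 66 > 32 → go right; 66 > 38 → go right; 66 > 48 → go right; 66 > 51 → go right. Place as right child of 51.
Insert 68: 68 > 4 → go right; 68 > 17 → go right; 68 > 23 → go right; 68 > 29 → go right; 68 > 31 → go right; 68 > 32 → go right; 68 > 38 → go right; 68 > 48 → go right; 68 > 51 → go right; 68 > 66 → go right. Place as right child of 66.
Insert 75: 75 > 4 → go right; 75 > 17 → go right; 75 > 23 → go right; 75 > 29 → go right; 75 > 31 → go right; 75 > 32 → go right; 75 > 38 → go right; 75 > 48 → go right; 75 > 51 → go right; 75 > 66 → go right; 75 > 68 → go right. Place as right child of 68.
Insert 83: 83 > 4 → go right; 83 > 17 → go right; 83 > 23 → go right; 83 > 29 → go right; 83 > 31 → go right; 83 > 32 → go right; 83 > 38 → go right; 83 > 48 → go right; 83 > 51 → go right; 83 > 66 → go right; 83 > 68 → go right; 83 > 75 → go right. Place as right child of 75.
Insert 85: 85 > 4 → go right; 85 > 17 → go right; 85 > 23 → go right; 85 > 29 → go right; 85 > 31 → go right; 85 > 32 → go right; 85 > 38 → go right; 85 > 48 → go right; 85 > 51 → go right; 85 > 66 → go right; 85 > 68 → go right; 85 > 75 → go right; 85 > 83 → go right. Place as right child of 83.
Insert 93: 93 > 4 → go right; 93 > 17 → go right; 93 > 23 → go right; 93 > 29 → go right; 93 > 31 → go right; 93 > 32 → go right; 93 > 38 → go right; 93 > 48 → go right; 93 > 51 → go right; 93 > 66 → go right; 93 > 68 → go right; 93 > 75 → go right; 93 > 83 → go right; 93 > 85 → go right. Place as right child of 85.
Insert 94: 94 > 4 → go right; 94 > 17 → go right; 94 > 23 → go right; 94 > 29 → go right; 94 > 31 → go right; 94 > 32 → go right; 94 > 38 → go right; 94 > 48 → go right; 94 > 51 → go right; 94 > 66 → go right; 94 > 68 → go right; 94 > 75 → go right; 94 > 83 → go right; 94 > 85 → go right; 94 > 93 → go right. Place as right child of 93.

49 66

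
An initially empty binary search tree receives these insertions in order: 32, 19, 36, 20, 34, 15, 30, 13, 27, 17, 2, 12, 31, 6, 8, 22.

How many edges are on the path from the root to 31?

4

Insert 32: tree is empty, so 32 becomes the root.
Insert 19: 19 < 32 → go left. Place as left child of 32.
Insert 36: 36 > 32 → go right. Place as right child of 32.
Insert 20: 20 < 32 → go left; 20 > 19 → go right. Place as right child of 19.
Insert 34: 34 > 32 → go right; 34 < 36 → go left. Place as left child of 36.
Insert 15: 15 < 32 → go left; 15 < 19 → go left. Place as left child of 19.
Insert 30: 30 < 32 → go left; 30 > 19 → go right; 30 > 20 → go right. Place as right child of 20.
Insert 13: 13 < 32 → go left; 13 < 19 → go left; 13 < 15 → go left. Place as left child of 15.
Insert 27: 27 < 32 → go left; 27 > 19 → go right; 27 > 20 → go right; 27 < 30 → go left. Place as left child of 30.
Insert 17: 17 < 32 → go left; 17 < 19 → go left; 17 > 15 → go right. Place as right child of 15.
Insert 2: 2 < 32 → go left; 2 < 19 → go left; 2 < 15 → go left; 2 < 13 → go left. Place as left child of 13.
Insert 12: 12 < 32 → go left; 12 < 19 → go left; 12 < 15 → go left; 12 < 13 → go left; 12 > 2 → go right. Place as right child of 2.
Insert 31: 31 < 32 → go left; 31 > 19 → go right; 31 > 20 → go right; 31 > 30 → go right. Place as right child of 30.
Insert 6: 6 < 32 → go left; 6 < 19 → go left; 6 < 15 → go left; 6 < 13 → go left; 6 > 2 → go right; 6 < 12 → go left. Place as left child of 12.
Insert 8: 8 < 32 → go left; 8 < 19 → go left; 8 < 15 → go left; 8 < 13 → go left; 8 > 2 → go right; 8 < 12 → go left; 8 > 6 → go right. Place as right child of 6.
Insert 22: 22 < 32 → go left; 22 > 19 → go right; 22 > 20 → go right; 22 < 30 → go left; 22 < 27 → go left. Place as left child of 27.

Path to 31: 32 → 19 → 20 → 30 → 31, which is 4 edges.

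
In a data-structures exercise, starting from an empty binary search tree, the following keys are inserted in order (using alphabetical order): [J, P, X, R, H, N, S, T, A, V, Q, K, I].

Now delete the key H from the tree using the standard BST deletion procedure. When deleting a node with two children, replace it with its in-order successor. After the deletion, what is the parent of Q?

J: root
P: right child of J (depth 1)
X: right child of P (depth 2)
R: left child of X (depth 3)
H: left child of J (depth 1)
N: left child of P (depth 2)
S: right child of R (depth 4)
T: right child of S (depth 5)
A: left child of H (depth 2)
V: right child of T (depth 6)
Q: left child of R (depth 4)
K: left child of N (depth 3)
I: right child of H (depth 2)

Delete H (two children — replace with in-order successor).
After deletion, Q's parent is R.

R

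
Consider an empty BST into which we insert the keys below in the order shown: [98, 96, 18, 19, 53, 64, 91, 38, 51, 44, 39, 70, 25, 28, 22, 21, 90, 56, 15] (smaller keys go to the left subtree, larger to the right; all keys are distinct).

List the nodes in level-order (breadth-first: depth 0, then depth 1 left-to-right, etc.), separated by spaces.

98 96 18 15 19 53 38 64 25 51 56 91 22 28 44 70 21 39 90

98: root
96: left child of 98 (depth 1)
18: left child of 96 (depth 2)
19: right child of 18 (depth 3)
53: right child of 19 (depth 4)
64: right child of 53 (depth 5)
91: right child of 64 (depth 6)
38: left child of 53 (depth 5)
51: right child of 38 (depth 6)
44: left child of 51 (depth 7)
39: left child of 44 (depth 8)
70: left child of 91 (depth 7)
25: left child of 38 (depth 6)
28: right child of 25 (depth 7)
22: left child of 25 (depth 7)
21: left child of 22 (depth 8)
90: right child of 70 (depth 8)
56: left child of 64 (depth 6)
15: left child of 18 (depth 3)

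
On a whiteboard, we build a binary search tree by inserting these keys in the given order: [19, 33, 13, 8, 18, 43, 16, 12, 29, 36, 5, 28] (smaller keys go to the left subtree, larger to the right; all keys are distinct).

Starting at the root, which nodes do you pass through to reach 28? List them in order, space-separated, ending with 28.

19 33 29 28

19: root
33: right child of 19 (depth 1)
13: left child of 19 (depth 1)
8: left child of 13 (depth 2)
18: right child of 13 (depth 2)
43: right child of 33 (depth 2)
16: left child of 18 (depth 3)
12: right child of 8 (depth 3)
29: left child of 33 (depth 2)
36: left child of 43 (depth 3)
5: left child of 8 (depth 3)
28: left child of 29 (depth 3)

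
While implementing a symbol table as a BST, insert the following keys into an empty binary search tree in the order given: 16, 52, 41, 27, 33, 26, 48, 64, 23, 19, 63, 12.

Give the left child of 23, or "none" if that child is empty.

Resulting structure (node: left, right):
  16: L=12, R=52
  52: L=41, R=64
  41: L=27, R=48
  27: L=26, R=33
  33: L=–, R=–
  26: L=23, R=–
  48: L=–, R=–
  64: L=63, R=–
  23: L=19, R=–
  19: L=–, R=–
  63: L=–, R=–
  12: L=–, R=–

19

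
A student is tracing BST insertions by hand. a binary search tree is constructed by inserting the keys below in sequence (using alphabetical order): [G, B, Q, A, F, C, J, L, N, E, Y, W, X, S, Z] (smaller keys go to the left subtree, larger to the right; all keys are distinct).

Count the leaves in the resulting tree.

Insert G: tree is empty, so G becomes the root.
Insert B: B < G → go left. Place as left child of G.
Insert Q: Q > G → go right. Place as right child of G.
Insert A: A < G → go left; A < B → go left. Place as left child of B.
Insert F: F < G → go left; F > B → go right. Place as right child of B.
Insert C: C < G → go left; C > B → go right; C < F → go left. Place as left child of F.
Insert J: J > G → go right; J < Q → go left. Place as left child of Q.
Insert L: L > G → go right; L < Q → go left; L > J → go right. Place as right child of J.
Insert N: N > G → go right; N < Q → go left; N > J → go right; N > L → go right. Place as right child of L.
Insert E: E < G → go left; E > B → go right; E < F → go left; E > C → go right. Place as right child of C.
Insert Y: Y > G → go right; Y > Q → go right. Place as right child of Q.
Insert W: W > G → go right; W > Q → go right; W < Y → go left. Place as left child of Y.
Insert X: X > G → go right; X > Q → go right; X < Y → go left; X > W → go right. Place as right child of W.
Insert S: S > G → go right; S > Q → go right; S < Y → go left; S < W → go left. Place as left child of W.
Insert Z: Z > G → go right; Z > Q → go right; Z > Y → go right. Place as right child of Y.

Leaves: A, E, N, S, X, Z — 6 in total.

6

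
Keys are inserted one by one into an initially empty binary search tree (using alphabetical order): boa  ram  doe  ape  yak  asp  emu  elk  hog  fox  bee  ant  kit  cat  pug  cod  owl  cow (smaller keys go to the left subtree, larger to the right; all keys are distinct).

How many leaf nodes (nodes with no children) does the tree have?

7

Insert boa: tree is empty, so boa becomes the root.
Insert ram: ram > boa → go right. Place as right child of boa.
Insert doe: doe > boa → go right; doe < ram → go left. Place as left child of ram.
Insert ape: ape < boa → go left. Place as left child of boa.
Insert yak: yak > boa → go right; yak > ram → go right. Place as right child of ram.
Insert asp: asp < boa → go left; asp > ape → go right. Place as right child of ape.
Insert emu: emu > boa → go right; emu < ram → go left; emu > doe → go right. Place as right child of doe.
Insert elk: elk > boa → go right; elk < ram → go left; elk > doe → go right; elk < emu → go left. Place as left child of emu.
Insert hog: hog > boa → go right; hog < ram → go left; hog > doe → go right; hog > emu → go right. Place as right child of emu.
Insert fox: fox > boa → go right; fox < ram → go left; fox > doe → go right; fox > emu → go right; fox < hog → go left. Place as left child of hog.
Insert bee: bee < boa → go left; bee > ape → go right; bee > asp → go right. Place as right child of asp.
Insert ant: ant < boa → go left; ant < ape → go left. Place as left child of ape.
Insert kit: kit > boa → go right; kit < ram → go left; kit > doe → go right; kit > emu → go right; kit > hog → go right. Place as right child of hog.
Insert cat: cat > boa → go right; cat < ram → go left; cat < doe → go left. Place as left child of doe.
Insert pug: pug > boa → go right; pug < ram → go left; pug > doe → go right; pug > emu → go right; pug > hog → go right; pug > kit → go right. Place as right child of kit.
Insert cod: cod > boa → go right; cod < ram → go left; cod < doe → go left; cod > cat → go right. Place as right child of cat.
Insert owl: owl > boa → go right; owl < ram → go left; owl > doe → go right; owl > emu → go right; owl > hog → go right; owl > kit → go right; owl < pug → go left. Place as left child of pug.
Insert cow: cow > boa → go right; cow < ram → go left; cow < doe → go left; cow > cat → go right; cow > cod → go right. Place as right child of cod.

Leaves: ant, bee, cow, elk, fox, owl, yak — 7 in total.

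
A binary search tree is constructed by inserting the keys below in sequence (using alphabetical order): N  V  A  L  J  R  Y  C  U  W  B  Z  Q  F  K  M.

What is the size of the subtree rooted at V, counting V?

7

N: root
V: right child of N (depth 1)
A: left child of N (depth 1)
L: right child of A (depth 2)
J: left child of L (depth 3)
R: left child of V (depth 2)
Y: right child of V (depth 2)
C: left child of J (depth 4)
U: right child of R (depth 3)
W: left child of Y (depth 3)
B: left child of C (depth 5)
Z: right child of Y (depth 3)
Q: left child of R (depth 3)
F: right child of C (depth 5)
K: right child of J (depth 4)
M: right child of L (depth 3)

Subtree rooted at V contains: V, R, Q, U, Y, W, Z — 7 nodes.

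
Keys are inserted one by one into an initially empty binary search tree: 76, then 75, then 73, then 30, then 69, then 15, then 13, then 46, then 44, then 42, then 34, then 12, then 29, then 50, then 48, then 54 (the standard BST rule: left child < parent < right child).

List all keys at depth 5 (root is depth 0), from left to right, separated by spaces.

76: root
75: left child of 76 (depth 1)
73: left child of 75 (depth 2)
30: left child of 73 (depth 3)
69: right child of 30 (depth 4)
15: left child of 30 (depth 4)
13: left child of 15 (depth 5)
46: left child of 69 (depth 5)
44: left child of 46 (depth 6)
42: left child of 44 (depth 7)
34: left child of 42 (depth 8)
12: left child of 13 (depth 6)
29: right child of 15 (depth 5)
50: right child of 46 (depth 6)
48: left child of 50 (depth 7)
54: right child of 50 (depth 7)

13 29 46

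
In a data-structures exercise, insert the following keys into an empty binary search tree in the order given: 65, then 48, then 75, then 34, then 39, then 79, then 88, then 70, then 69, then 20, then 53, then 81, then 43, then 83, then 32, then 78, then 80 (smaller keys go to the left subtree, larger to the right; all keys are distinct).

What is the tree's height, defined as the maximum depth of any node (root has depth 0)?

65: root
48: left child of 65 (depth 1)
75: right child of 65 (depth 1)
34: left child of 48 (depth 2)
39: right child of 34 (depth 3)
79: right child of 75 (depth 2)
88: right child of 79 (depth 3)
70: left child of 75 (depth 2)
69: left child of 70 (depth 3)
20: left child of 34 (depth 3)
53: right child of 48 (depth 2)
81: left child of 88 (depth 4)
43: right child of 39 (depth 4)
83: right child of 81 (depth 5)
32: right child of 20 (depth 4)
78: left child of 79 (depth 3)
80: left child of 81 (depth 5)

The deepest node is 83 at depth 5.

5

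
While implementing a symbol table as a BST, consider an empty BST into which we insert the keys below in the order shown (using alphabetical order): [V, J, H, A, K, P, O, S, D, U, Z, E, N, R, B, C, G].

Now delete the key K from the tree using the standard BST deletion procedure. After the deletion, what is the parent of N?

V: root
J: left child of V (depth 1)
H: left child of J (depth 2)
A: left child of H (depth 3)
K: right child of J (depth 2)
P: right child of K (depth 3)
O: left child of P (depth 4)
S: right child of P (depth 4)
D: right child of A (depth 4)
U: right child of S (depth 5)
Z: right child of V (depth 1)
E: right child of D (depth 5)
N: left child of O (depth 5)
R: left child of S (depth 5)
B: left child of D (depth 5)
C: right child of B (depth 6)
G: right child of E (depth 6)

Delete K (at most one child — splice it out).
After deletion, N's parent is O.

O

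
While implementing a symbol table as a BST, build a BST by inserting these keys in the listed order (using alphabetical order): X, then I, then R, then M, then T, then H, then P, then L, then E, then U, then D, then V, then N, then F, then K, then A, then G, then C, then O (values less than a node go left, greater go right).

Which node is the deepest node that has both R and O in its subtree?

R

X: root
I: left child of X (depth 1)
R: right child of I (depth 2)
M: left child of R (depth 3)
T: right child of R (depth 3)
H: left child of I (depth 2)
P: right child of M (depth 4)
L: left child of M (depth 4)
E: left child of H (depth 3)
U: right child of T (depth 4)
D: left child of E (depth 4)
V: right child of U (depth 5)
N: left child of P (depth 5)
F: right child of E (depth 4)
K: left child of L (depth 5)
A: left child of D (depth 5)
G: right child of F (depth 5)
C: right child of A (depth 6)
O: right child of N (depth 6)

Path to R: X → I → R
Path to O: X → I → R → M → P → N → O
R lies on both paths and is an ancestor of the other node.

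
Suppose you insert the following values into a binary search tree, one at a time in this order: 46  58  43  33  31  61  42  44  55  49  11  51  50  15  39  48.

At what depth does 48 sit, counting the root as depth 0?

46: root
58: right child of 46 (depth 1)
43: left child of 46 (depth 1)
33: left child of 43 (depth 2)
31: left child of 33 (depth 3)
61: right child of 58 (depth 2)
42: right child of 33 (depth 3)
44: right child of 43 (depth 2)
55: left child of 58 (depth 2)
49: left child of 55 (depth 3)
11: left child of 31 (depth 4)
51: right child of 49 (depth 4)
50: left child of 51 (depth 5)
15: right child of 11 (depth 5)
39: left child of 42 (depth 4)
48: left child of 49 (depth 4)

Path to 48: 46 → 58 → 55 → 49 → 48, which is 4 edges.

4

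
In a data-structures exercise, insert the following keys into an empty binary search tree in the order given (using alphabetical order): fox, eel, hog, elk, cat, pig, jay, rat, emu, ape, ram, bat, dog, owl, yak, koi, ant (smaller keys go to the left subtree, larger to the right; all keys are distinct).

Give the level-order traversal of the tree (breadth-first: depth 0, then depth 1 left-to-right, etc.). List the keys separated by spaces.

fox eel hog cat elk pig ape dog emu jay rat ant bat owl ram yak koi

Resulting structure (node: left, right):
  fox: L=eel, R=hog
  eel: L=cat, R=elk
  hog: L=–, R=pig
  elk: L=–, R=emu
  cat: L=ape, R=dog
  pig: L=jay, R=rat
  jay: L=–, R=owl
  rat: L=ram, R=yak
  emu: L=–, R=–
  ape: L=ant, R=bat
  ram: L=–, R=–
  bat: L=–, R=–
  dog: L=–, R=–
  owl: L=koi, R=–
  yak: L=–, R=–
  koi: L=–, R=–
  ant: L=–, R=–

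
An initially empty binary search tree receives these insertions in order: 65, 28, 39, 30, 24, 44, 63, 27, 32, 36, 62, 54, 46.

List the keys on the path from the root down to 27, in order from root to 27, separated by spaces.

65 28 24 27

Resulting structure (node: left, right):
  65: L=28, R=–
  28: L=24, R=39
  39: L=30, R=44
  30: L=–, R=32
  24: L=–, R=27
  44: L=–, R=63
  63: L=62, R=–
  27: L=–, R=–
  32: L=–, R=36
  36: L=–, R=–
  62: L=54, R=–
  54: L=46, R=–
  46: L=–, R=–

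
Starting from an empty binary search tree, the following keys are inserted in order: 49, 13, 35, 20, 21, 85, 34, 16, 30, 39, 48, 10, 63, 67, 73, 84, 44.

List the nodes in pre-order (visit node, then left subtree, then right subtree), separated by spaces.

49: root
13: left child of 49 (depth 1)
35: right child of 13 (depth 2)
20: left child of 35 (depth 3)
21: right child of 20 (depth 4)
85: right child of 49 (depth 1)
34: right child of 21 (depth 5)
16: left child of 20 (depth 4)
30: left child of 34 (depth 6)
39: right child of 35 (depth 3)
48: right child of 39 (depth 4)
10: left child of 13 (depth 2)
63: left child of 85 (depth 2)
67: right child of 63 (depth 3)
73: right child of 67 (depth 4)
84: right child of 73 (depth 5)
44: left child of 48 (depth 5)

49 13 10 35 20 16 21 34 30 39 48 44 85 63 67 73 84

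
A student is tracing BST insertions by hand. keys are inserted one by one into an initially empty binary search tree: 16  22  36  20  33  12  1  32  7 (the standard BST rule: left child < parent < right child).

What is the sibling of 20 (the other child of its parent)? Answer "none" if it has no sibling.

Insert 16: tree is empty, so 16 becomes the root.
Insert 22: 22 > 16 → go right. Place as right child of 16.
Insert 36: 36 > 16 → go right; 36 > 22 → go right. Place as right child of 22.
Insert 20: 20 > 16 → go right; 20 < 22 → go left. Place as left child of 22.
Insert 33: 33 > 16 → go right; 33 > 22 → go right; 33 < 36 → go left. Place as left child of 36.
Insert 12: 12 < 16 → go left. Place as left child of 16.
Insert 1: 1 < 16 → go left; 1 < 12 → go left. Place as left child of 12.
Insert 32: 32 > 16 → go right; 32 > 22 → go right; 32 < 36 → go left; 32 < 33 → go left. Place as left child of 33.
Insert 7: 7 < 16 → go left; 7 < 12 → go left; 7 > 1 → go right. Place as right child of 1.

20's parent is 22; the other child of 22 is 36.

36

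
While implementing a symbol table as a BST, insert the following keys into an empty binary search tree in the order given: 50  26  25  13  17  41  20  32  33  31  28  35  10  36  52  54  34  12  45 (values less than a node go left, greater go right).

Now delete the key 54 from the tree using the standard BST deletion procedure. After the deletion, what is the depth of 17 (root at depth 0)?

Resulting structure (node: left, right):
  50: L=26, R=52
  26: L=25, R=41
  25: L=13, R=–
  13: L=10, R=17
  17: L=–, R=20
  41: L=32, R=45
  20: L=–, R=–
  32: L=31, R=33
  33: L=–, R=35
  31: L=28, R=–
  28: L=–, R=–
  35: L=34, R=36
  10: L=–, R=12
  36: L=–, R=–
  52: L=–, R=54
  54: L=–, R=–
  34: L=–, R=–
  12: L=–, R=–
  45: L=–, R=–

Delete 54 (at most one child — splice it out).
After deletion, path to 17: 50 → 26 → 25 → 13 → 17.

4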